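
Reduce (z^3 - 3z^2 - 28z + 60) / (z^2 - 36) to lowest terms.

(z^2 + 3z - 10)/(z + 6)

By polynomial division,
  z^3 - 3z^2 - 28z + 60 = (z - 3)(z^2 - 36) + (8z - 48)
  z^2 - 36 = ((1/8)z + 3/4)(8z - 48) + (0)
Last nonzero remainder: 8z - 48. Dividing through by 8 gives the monic gcd z - 6.
Cancel z - 6 from numerator and denominator to get the reduced form.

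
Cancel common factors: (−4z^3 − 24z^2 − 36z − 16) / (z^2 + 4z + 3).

(−4z^2 − 20z − 16)/(z + 3)

Repeated division with remainder:
  −4z^3 − 24z^2 − 36z − 16 = (−4z − 8)(z^2 + 4z + 3) + (8z + 8)
  z^2 + 4z + 3 = ((1/8)z + 3/8)(8z + 8) + (0)
Last nonzero remainder: 8z + 8. Dividing through by 8 gives the monic gcd z + 1.
Cancel z + 1 from numerator and denominator to get the reduced form.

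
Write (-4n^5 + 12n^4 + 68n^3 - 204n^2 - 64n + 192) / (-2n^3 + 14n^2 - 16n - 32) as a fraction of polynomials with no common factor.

(2n^3 - 26n + 24)/(n - 4)

Repeated division with remainder:
  -4n^5 + 12n^4 + 68n^3 - 204n^2 - 64n + 192 = (2n^2 + 8n + 6)(-2n^3 + 14n^2 - 16n - 32) + (-96n^2 + 288n + 384)
  -2n^3 + 14n^2 - 16n - 32 = ((1/48)n - 1/12)(-96n^2 + 288n + 384) + (0)
Last nonzero remainder: -96n^2 + 288n + 384. Dividing through by -96 gives the monic gcd n^2 - 3n - 4.
Cancel n^2 - 3n - 4 from numerator and denominator to get the reduced form.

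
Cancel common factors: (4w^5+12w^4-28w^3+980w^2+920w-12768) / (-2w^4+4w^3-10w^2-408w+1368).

Apply the Euclidean algorithm:
  4w^5+12w^4-28w^3+980w^2+920w-12768 = (-2w-10)(-2w^4+4w^3-10w^2-408w+1368) + (-8w^3+64w^2-424w+912)
  -2w^4+4w^3-10w^2-408w+1368 = ((1/4)w+3/2)(-8w^3+64w^2-424w+912) + (0)
Last nonzero remainder: -8w^3+64w^2-424w+912. Dividing through by -8 gives the monic gcd w^3-8w^2+53w-114.
Cancel w^3-8w^2+53w-114 from numerator and denominator to get the reduced form.

(-2w^2-22w-56)/(w+6)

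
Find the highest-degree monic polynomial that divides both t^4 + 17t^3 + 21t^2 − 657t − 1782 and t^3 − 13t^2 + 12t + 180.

t^2 − 3t − 18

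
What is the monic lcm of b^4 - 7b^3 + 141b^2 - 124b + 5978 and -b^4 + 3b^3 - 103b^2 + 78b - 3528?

b^6 - 13b^5 + 255b^4 - 1474b^3 + 16874b^2 - 44796b + 430416

Repeated division with remainder:
  b^4 - 7b^3 + 141b^2 - 124b + 5978 = (-1)(-b^4 + 3b^3 - 103b^2 + 78b - 3528) + (-4b^3 + 38b^2 - 46b + 2450)
  -b^4 + 3b^3 - 103b^2 + 78b - 3528 = ((1/4)b + 13/8)(-4b^3 + 38b^2 - 46b + 2450) + (-(613/4)b^2 - (1839/4)b - 30037/4)
  -4b^3 + 38b^2 - 46b + 2450 = ((16/613)b - 200/613)(-(613/4)b^2 - (1839/4)b - 30037/4) + (0)
Last nonzero remainder: -(613/4)b^2 - (1839/4)b - 30037/4. Dividing through by -613/4 gives the monic gcd b^2 + 3b + 49.
Then lcm(f, g) = f·g / gcd(f, g); expanding and making the result monic gives the answer.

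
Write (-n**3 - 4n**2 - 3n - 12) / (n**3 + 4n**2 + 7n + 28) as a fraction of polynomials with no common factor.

(-n**2 - 3)/(n**2 + 7)

Apply the Euclidean algorithm:
  -n**3 - 4n**2 - 3n - 12 = (-1)(n**3 + 4n**2 + 7n + 28) + (4n + 16)
  n**3 + 4n**2 + 7n + 28 = ((1/4)n**2 + 7/4)(4n + 16) + (0)
Last nonzero remainder: 4n + 16. Dividing through by 4 gives the monic gcd n + 4.
Cancel n + 4 from numerator and denominator to get the reduced form.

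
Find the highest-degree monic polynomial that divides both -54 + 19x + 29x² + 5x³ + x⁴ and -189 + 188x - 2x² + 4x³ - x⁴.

-27 + 23x + 3x² + x³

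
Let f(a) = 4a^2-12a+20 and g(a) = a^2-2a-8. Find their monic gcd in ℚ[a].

1

Repeated division with remainder:
  4a^2-12a+20 = (4)(a^2-2a-8) + (-4a+52)
  a^2-2a-8 = (-(1/4)a-11/4)(-4a+52) + (135)
  -4a+52 = (-(4/135)a+52/135)(135) + (0)
The last nonzero remainder is the constant 135, so the polynomials are coprime and gcd = 1.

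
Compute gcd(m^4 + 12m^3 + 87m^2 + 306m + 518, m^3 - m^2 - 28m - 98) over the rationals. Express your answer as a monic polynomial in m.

m^2 + 6m + 14

Apply the Euclidean algorithm:
  m^4 + 12m^3 + 87m^2 + 306m + 518 = (m + 13)(m^3 - m^2 - 28m - 98) + (128m^2 + 768m + 1792)
  m^3 - m^2 - 28m - 98 = ((1/128)m - 7/128)(128m^2 + 768m + 1792) + (0)
Last nonzero remainder: 128m^2 + 768m + 1792. Dividing through by 128 gives the monic gcd m^2 + 6m + 14.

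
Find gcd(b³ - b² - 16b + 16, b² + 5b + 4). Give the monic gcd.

b + 4

Repeated division with remainder:
  b³ - b² - 16b + 16 = (b - 6)(b² + 5b + 4) + (10b + 40)
  b² + 5b + 4 = ((1/10)b + 1/10)(10b + 40) + (0)
Last nonzero remainder: 10b + 40. Dividing through by 10 gives the monic gcd b + 4.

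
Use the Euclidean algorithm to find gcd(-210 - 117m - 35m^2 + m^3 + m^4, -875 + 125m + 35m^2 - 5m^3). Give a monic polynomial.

-35 - 2m + m^2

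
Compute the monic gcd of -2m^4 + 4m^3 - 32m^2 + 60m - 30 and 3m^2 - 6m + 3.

Apply the Euclidean algorithm:
  -2m^4 + 4m^3 - 32m^2 + 60m - 30 = (-(2/3)m^2 - 10)(3m^2 - 6m + 3) + (0)
Last nonzero remainder: 3m^2 - 6m + 3. Dividing through by 3 gives the monic gcd m^2 - 2m + 1.

m^2 - 2m + 1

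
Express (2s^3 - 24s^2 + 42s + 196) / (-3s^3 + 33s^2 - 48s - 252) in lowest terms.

(-2s + 14)/(3s - 18)

By polynomial division,
  2s^3 - 24s^2 + 42s + 196 = (-2/3)(-3s^3 + 33s^2 - 48s - 252) + (-2s^2 + 10s + 28)
  -3s^3 + 33s^2 - 48s - 252 = ((3/2)s - 9)(-2s^2 + 10s + 28) + (0)
Last nonzero remainder: -2s^2 + 10s + 28. Dividing through by -2 gives the monic gcd s^2 - 5s - 14.
Cancel s^2 - 5s - 14 from numerator and denominator to get the reduced form.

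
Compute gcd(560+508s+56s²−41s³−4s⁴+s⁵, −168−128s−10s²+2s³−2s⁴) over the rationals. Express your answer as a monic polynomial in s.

4+4s+s²

By polynomial division,
  s⁵−4s⁴−41s³+56s²+508s+560 = (−(1/2)s+3/2)(−2s⁴+2s³−10s²−128s−168) + (−49s³+7s²+616s+812)
  −2s⁴+2s³−10s²−128s−168 = ((2/49)s−12/343)(−49s³+7s²+616s+812) + (−(1710/49)s²−(6840/49)s−6840/49)
  −49s³+7s²+616s+812 = ((2401/1710)s−9947/1710)(−(1710/49)s²−(6840/49)s−6840/49) + (0)
Last nonzero remainder: −(1710/49)s²−(6840/49)s−6840/49. Dividing through by −1710/49 gives the monic gcd s²+4s+4.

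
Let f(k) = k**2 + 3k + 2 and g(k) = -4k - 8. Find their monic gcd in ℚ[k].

k + 2

By polynomial division,
  k**2 + 3k + 2 = (-(1/4)k - 1/4)(-4k - 8) + (0)
Last nonzero remainder: -4k - 8. Dividing through by -4 gives the monic gcd k + 2.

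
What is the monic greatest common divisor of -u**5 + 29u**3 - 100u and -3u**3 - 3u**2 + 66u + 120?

u**2 - 3u - 10

Apply the Euclidean algorithm:
  -u**5 + 29u**3 - 100u = ((1/3)u**2 - (1/3)u - 2)(-3u**3 - 3u**2 + 66u + 120) + (-24u**2 + 72u + 240)
  -3u**3 - 3u**2 + 66u + 120 = ((1/8)u + 1/2)(-24u**2 + 72u + 240) + (0)
Last nonzero remainder: -24u**2 + 72u + 240. Dividing through by -24 gives the monic gcd u**2 - 3u - 10.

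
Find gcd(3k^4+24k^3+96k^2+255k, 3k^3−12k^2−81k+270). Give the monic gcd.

k+5

Repeated division with remainder:
  3k^4+24k^3+96k^2+255k = (k+12)(3k^3−12k^2−81k+270) + (321k^2+957k−3240)
  3k^3−12k^2−81k+270 = ((1/107)k−747/11449)(321k^2+957k−3240) + ((134190/11449)k+670950/11449)
  321k^2+957k−3240 = ((1225043/44730)k−137388/2485)((134190/11449)k+670950/11449) + (0)
Last nonzero remainder: (134190/11449)k+670950/11449. Dividing through by 134190/11449 gives the monic gcd k+5.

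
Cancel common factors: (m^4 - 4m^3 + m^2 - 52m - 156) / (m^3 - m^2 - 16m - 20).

(m^3 - 6m^2 + 13m - 78)/(m^2 - 3m - 10)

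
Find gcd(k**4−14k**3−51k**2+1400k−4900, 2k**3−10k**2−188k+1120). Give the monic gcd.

Apply the Euclidean algorithm:
  k**4−14k**3−51k**2+1400k−4900 = ((1/2)k−9/2)(2k**3−10k**2−188k+1120) + (−2k**2−6k+140)
  2k**3−10k**2−188k+1120 = (−k+8)(−2k**2−6k+140) + (0)
Last nonzero remainder: −2k**2−6k+140. Dividing through by −2 gives the monic gcd k**2+3k−70.

k**2+3k−70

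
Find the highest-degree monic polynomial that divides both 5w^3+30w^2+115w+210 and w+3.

w+3

Repeated division with remainder:
  5w^3+30w^2+115w+210 = (5w^2+15w+70)(w+3) + (0)
The last nonzero remainder w+3 is already monic.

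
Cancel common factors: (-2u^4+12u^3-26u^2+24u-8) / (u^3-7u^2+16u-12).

(-2u^2+4u-2)/(u-3)

Apply the Euclidean algorithm:
  -2u^4+12u^3-26u^2+24u-8 = (-2u-2)(u^3-7u^2+16u-12) + (-8u^2+32u-32)
  u^3-7u^2+16u-12 = (-(1/8)u+3/8)(-8u^2+32u-32) + (0)
Last nonzero remainder: -8u^2+32u-32. Dividing through by -8 gives the monic gcd u^2-4u+4.
Cancel u^2-4u+4 from numerator and denominator to get the reduced form.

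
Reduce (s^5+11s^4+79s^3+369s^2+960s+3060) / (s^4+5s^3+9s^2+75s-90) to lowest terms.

(s^2+5s+34)/(s-1)

Euclidean algorithm in ℚ[s]:
  s^5+11s^4+79s^3+369s^2+960s+3060 = (s+6)(s^4+5s^3+9s^2+75s-90) + (40s^3+240s^2+600s+3600)
  s^4+5s^3+9s^2+75s-90 = ((1/40)s-1/40)(40s^3+240s^2+600s+3600) + (0)
Last nonzero remainder: 40s^3+240s^2+600s+3600. Dividing through by 40 gives the monic gcd s^3+6s^2+15s+90.
Cancel s^3+6s^2+15s+90 from numerator and denominator to get the reduced form.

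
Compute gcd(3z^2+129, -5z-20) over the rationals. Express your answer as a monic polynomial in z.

1

By polynomial division,
  3z^2+129 = (-(3/5)z+12/5)(-5z-20) + (177)
  -5z-20 = (-(5/177)z-20/177)(177) + (0)
The last nonzero remainder is the constant 177, so the polynomials are coprime and gcd = 1.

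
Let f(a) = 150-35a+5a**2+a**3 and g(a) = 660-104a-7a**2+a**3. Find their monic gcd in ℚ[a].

Apply the Euclidean algorithm:
  a**3+5a**2-35a+150 = (a**3-7a**2-104a+660) + (12a**2+69a-510)
  a**3-7a**2-104a+660 = ((1/12)a-17/16)(12a**2+69a-510) + ((189/16)a+945/8)
  12a**2+69a-510 = ((64/63)a-272/63)((189/16)a+945/8) + (0)
Last nonzero remainder: (189/16)a+945/8. Dividing through by 189/16 gives the monic gcd a+10.

10+a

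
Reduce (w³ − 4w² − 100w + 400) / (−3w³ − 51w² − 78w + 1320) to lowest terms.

Repeated division with remainder:
  w³ − 4w² − 100w + 400 = (−1/3)(−3w³ − 51w² − 78w + 1320) + (−21w² − 126w + 840)
  −3w³ − 51w² − 78w + 1320 = ((1/7)w + 11/7)(−21w² − 126w + 840) + (0)
Last nonzero remainder: −21w² − 126w + 840. Dividing through by −21 gives the monic gcd w² + 6w − 40.
Cancel w² + 6w − 40 from numerator and denominator to get the reduced form.

(−w + 10)/(3w + 33)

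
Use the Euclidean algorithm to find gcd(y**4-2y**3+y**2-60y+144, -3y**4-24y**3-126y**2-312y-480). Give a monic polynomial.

Apply the Euclidean algorithm:
  y**4-2y**3+y**2-60y+144 = (-1/3)(-3y**4-24y**3-126y**2-312y-480) + (-10y**3-41y**2-164y-16)
  -3y**4-24y**3-126y**2-312y-480 = ((3/10)y+117/100)(-10y**3-41y**2-164y-16) + (-(2883/100)y**2-(2883/25)y-11532/25)
  -10y**3-41y**2-164y-16 = ((1000/2883)y+100/2883)(-(2883/100)y**2-(2883/25)y-11532/25) + (0)
Last nonzero remainder: -(2883/100)y**2-(2883/25)y-11532/25. Dividing through by -2883/100 gives the monic gcd y**2+4y+16.

y**2+4y+16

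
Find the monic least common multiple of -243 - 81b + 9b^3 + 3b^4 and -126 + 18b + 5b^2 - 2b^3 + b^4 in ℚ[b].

-1134 - 216b - 27b^2 + 15b^3 + 8b^4 + b^5 + b^6

Apply the Euclidean algorithm:
  3b^4 + 9b^3 - 81b - 243 = (3)(b^4 - 2b^3 + 5b^2 + 18b - 126) + (15b^3 - 15b^2 - 135b + 135)
  b^4 - 2b^3 + 5b^2 + 18b - 126 = ((1/15)b - 1/15)(15b^3 - 15b^2 - 135b + 135) + (13b^2 - 117)
  15b^3 - 15b^2 - 135b + 135 = ((15/13)b - 15/13)(13b^2 - 117) + (0)
Last nonzero remainder: 13b^2 - 117. Dividing through by 13 gives the monic gcd b^2 - 9.
Then lcm(f, g) = f·g / gcd(f, g); expanding and making the result monic gives the answer.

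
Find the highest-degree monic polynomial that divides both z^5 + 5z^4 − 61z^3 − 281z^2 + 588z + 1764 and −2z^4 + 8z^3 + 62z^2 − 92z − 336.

Euclidean algorithm in ℚ[z]:
  z^5 + 5z^4 − 61z^3 − 281z^2 + 588z + 1764 = (−(1/2)z − 9/2)(−2z^4 + 8z^3 + 62z^2 − 92z − 336) + (6z^3 − 48z^2 + 6z + 252)
  −2z^4 + 8z^3 + 62z^2 − 92z − 336 = (−(1/3)z − 4/3)(6z^3 − 48z^2 + 6z + 252) + (0)
Last nonzero remainder: 6z^3 − 48z^2 + 6z + 252. Dividing through by 6 gives the monic gcd z^3 − 8z^2 + z + 42.

z^3 − 8z^2 + z + 42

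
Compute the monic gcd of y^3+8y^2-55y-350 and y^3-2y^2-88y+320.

y+10

Apply the Euclidean algorithm:
  y^3+8y^2-55y-350 = (y^3-2y^2-88y+320) + (10y^2+33y-670)
  y^3-2y^2-88y+320 = ((1/10)y-53/100)(10y^2+33y-670) + (-(351/100)y-351/10)
  10y^2+33y-670 = (-(1000/351)y+6700/351)(-(351/100)y-351/10) + (0)
Last nonzero remainder: -(351/100)y-351/10. Dividing through by -351/100 gives the monic gcd y+10.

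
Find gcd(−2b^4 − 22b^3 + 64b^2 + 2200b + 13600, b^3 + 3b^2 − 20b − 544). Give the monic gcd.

Repeated division with remainder:
  −2b^4 − 22b^3 + 64b^2 + 2200b + 13600 = (−2b − 16)(b^3 + 3b^2 − 20b − 544) + (72b^2 + 792b + 4896)
  b^3 + 3b^2 − 20b − 544 = ((1/72)b − 1/9)(72b^2 + 792b + 4896) + (0)
Last nonzero remainder: 72b^2 + 792b + 4896. Dividing through by 72 gives the monic gcd b^2 + 11b + 68.

b^2 + 11b + 68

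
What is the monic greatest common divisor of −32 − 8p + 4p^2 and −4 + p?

By polynomial division,
  4p^2 − 8p − 32 = (4p + 8)(p − 4) + (0)
The last nonzero remainder p − 4 is already monic.

−4 + p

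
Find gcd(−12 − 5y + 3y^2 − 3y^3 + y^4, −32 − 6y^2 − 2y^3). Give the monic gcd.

4 − y + y^2

Euclidean algorithm in ℚ[y]:
  y^4 − 3y^3 + 3y^2 − 5y − 12 = (−(1/2)y + 3)(−2y^3 − 6y^2 − 32) + (21y^2 − 21y + 84)
  −2y^3 − 6y^2 − 32 = (−(2/21)y − 8/21)(21y^2 − 21y + 84) + (0)
Last nonzero remainder: 21y^2 − 21y + 84. Dividing through by 21 gives the monic gcd y^2 − y + 4.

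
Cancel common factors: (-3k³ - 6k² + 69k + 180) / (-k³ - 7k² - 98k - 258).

Repeated division with remainder:
  -3k³ - 6k² + 69k + 180 = (3)(-k³ - 7k² - 98k - 258) + (15k² + 363k + 954)
  -k³ - 7k² - 98k - 258 = (-(1/15)k + 86/75)(15k² + 363k + 954) + (-(11266/25)k - 33798/25)
  15k² + 363k + 954 = (-(375/11266)k - 3975/5633)(-(11266/25)k - 33798/25) + (0)
Last nonzero remainder: -(11266/25)k - 33798/25. Dividing through by -11266/25 gives the monic gcd k + 3.
Cancel k + 3 from numerator and denominator to get the reduced form.

(3k² - 3k - 60)/(k² + 4k + 86)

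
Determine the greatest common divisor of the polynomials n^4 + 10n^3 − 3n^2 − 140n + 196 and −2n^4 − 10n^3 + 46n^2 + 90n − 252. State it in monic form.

n^2 + 5n − 14

Apply the Euclidean algorithm:
  n^4 + 10n^3 − 3n^2 − 140n + 196 = (−1/2)(−2n^4 − 10n^3 + 46n^2 + 90n − 252) + (5n^3 + 20n^2 − 95n + 70)
  −2n^4 − 10n^3 + 46n^2 + 90n − 252 = (−(2/5)n − 2/5)(5n^3 + 20n^2 − 95n + 70) + (16n^2 + 80n − 224)
  5n^3 + 20n^2 − 95n + 70 = ((5/16)n − 5/16)(16n^2 + 80n − 224) + (0)
Last nonzero remainder: 16n^2 + 80n − 224. Dividing through by 16 gives the monic gcd n^2 + 5n − 14.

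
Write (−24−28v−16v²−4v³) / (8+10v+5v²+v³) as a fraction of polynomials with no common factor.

(−12−8v−4v²)/(4+3v+v²)

Euclidean algorithm in ℚ[v]:
  −4v³−16v²−28v−24 = (−4)(v³+5v²+10v+8) + (4v²+12v+8)
  v³+5v²+10v+8 = ((1/4)v+1/2)(4v²+12v+8) + (2v+4)
  4v²+12v+8 = (2v+2)(2v+4) + (0)
Last nonzero remainder: 2v+4. Dividing through by 2 gives the monic gcd v+2.
Cancel v+2 from numerator and denominator to get the reduced form.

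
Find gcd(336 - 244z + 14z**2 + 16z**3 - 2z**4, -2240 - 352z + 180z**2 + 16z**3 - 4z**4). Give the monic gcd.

Euclidean algorithm in ℚ[z]:
  -2z**4 + 16z**3 + 14z**2 - 244z + 336 = (1/2)(-4z**4 + 16z**3 + 180z**2 - 352z - 2240) + (8z**3 - 76z**2 - 68z + 1456)
  -4z**4 + 16z**3 + 180z**2 - 352z - 2240 = (-(1/2)z - 11/4)(8z**3 - 76z**2 - 68z + 1456) + (-63z**2 + 189z + 1764)
  8z**3 - 76z**2 - 68z + 1456 = (-(8/63)z + 52/63)(-63z**2 + 189z + 1764) + (0)
Last nonzero remainder: -63z**2 + 189z + 1764. Dividing through by -63 gives the monic gcd z**2 - 3z - 28.

-28 - 3z + z**2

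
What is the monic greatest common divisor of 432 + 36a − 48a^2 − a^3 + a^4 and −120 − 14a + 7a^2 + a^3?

−24 + 2a + a^2

Euclidean algorithm in ℚ[a]:
  a^4 − a^3 − 48a^2 + 36a + 432 = (a − 8)(a^3 + 7a^2 − 14a − 120) + (22a^2 + 44a − 528)
  a^3 + 7a^2 − 14a − 120 = ((1/22)a + 5/22)(22a^2 + 44a − 528) + (0)
Last nonzero remainder: 22a^2 + 44a − 528. Dividing through by 22 gives the monic gcd a^2 + 2a − 24.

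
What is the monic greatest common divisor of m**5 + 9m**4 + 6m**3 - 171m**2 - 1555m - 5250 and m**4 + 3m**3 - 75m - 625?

m**3 + 8m**2 + 40m + 125

Euclidean algorithm in ℚ[m]:
  m**5 + 9m**4 + 6m**3 - 171m**2 - 1555m - 5250 = (m + 6)(m**4 + 3m**3 - 75m - 625) + (-12m**3 - 96m**2 - 480m - 1500)
  m**4 + 3m**3 - 75m - 625 = (-(1/12)m + 5/12)(-12m**3 - 96m**2 - 480m - 1500) + (0)
Last nonzero remainder: -12m**3 - 96m**2 - 480m - 1500. Dividing through by -12 gives the monic gcd m**3 + 8m**2 + 40m + 125.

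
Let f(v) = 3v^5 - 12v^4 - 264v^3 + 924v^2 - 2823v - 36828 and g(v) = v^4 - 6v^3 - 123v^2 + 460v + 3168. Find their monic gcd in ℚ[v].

By polynomial division,
  3v^5 - 12v^4 - 264v^3 + 924v^2 - 2823v - 36828 = (3v + 6)(v^4 - 6v^3 - 123v^2 + 460v + 3168) + (141v^3 + 282v^2 - 15087v - 55836)
  v^4 - 6v^3 - 123v^2 + 460v + 3168 = ((1/141)v - 8/141)(141v^3 + 282v^2 - 15087v - 55836) + (0)
Last nonzero remainder: 141v^3 + 282v^2 - 15087v - 55836. Dividing through by 141 gives the monic gcd v^3 + 2v^2 - 107v - 396.

v^3 + 2v^2 - 107v - 396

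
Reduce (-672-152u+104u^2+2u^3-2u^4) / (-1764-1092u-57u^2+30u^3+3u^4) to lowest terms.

(8-2u)/(21+3u)

Euclidean algorithm in ℚ[u]:
  -2u^4+2u^3+104u^2-152u-672 = (-2/3)(3u^4+30u^3-57u^2-1092u-1764) + (22u^3+66u^2-880u-1848)
  3u^4+30u^3-57u^2-1092u-1764 = ((3/22)u+21/22)(22u^3+66u^2-880u-1848) + (0)
Last nonzero remainder: 22u^3+66u^2-880u-1848. Dividing through by 22 gives the monic gcd u^3+3u^2-40u-84.
Cancel u^3+3u^2-40u-84 from numerator and denominator to get the reduced form.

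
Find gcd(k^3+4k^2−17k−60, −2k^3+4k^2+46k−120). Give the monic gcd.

k^2+k−20

Apply the Euclidean algorithm:
  k^3+4k^2−17k−60 = (−1/2)(−2k^3+4k^2+46k−120) + (6k^2+6k−120)
  −2k^3+4k^2+46k−120 = (−(1/3)k+1)(6k^2+6k−120) + (0)
Last nonzero remainder: 6k^2+6k−120. Dividing through by 6 gives the monic gcd k^2+k−20.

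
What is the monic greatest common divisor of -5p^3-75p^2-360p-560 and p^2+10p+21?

Apply the Euclidean algorithm:
  -5p^3-75p^2-360p-560 = (-5p-25)(p^2+10p+21) + (-5p-35)
  p^2+10p+21 = (-(1/5)p-3/5)(-5p-35) + (0)
Last nonzero remainder: -5p-35. Dividing through by -5 gives the monic gcd p+7.

p+7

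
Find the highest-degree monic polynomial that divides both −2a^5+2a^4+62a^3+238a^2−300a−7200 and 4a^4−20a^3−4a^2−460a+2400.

Apply the Euclidean algorithm:
  −2a^5+2a^4+62a^3+238a^2−300a−7200 = (−(1/2)a−2)(4a^4−20a^3−4a^2−460a+2400) + (20a^3−20a−2400)
  4a^4−20a^3−4a^2−460a+2400 = ((1/5)a−1)(20a^3−20a−2400) + (0)
Last nonzero remainder: 20a^3−20a−2400. Dividing through by 20 gives the monic gcd a^3−a−120.

a^3−a−120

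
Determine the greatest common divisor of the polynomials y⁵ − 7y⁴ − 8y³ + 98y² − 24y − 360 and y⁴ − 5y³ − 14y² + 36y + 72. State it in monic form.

y² − 4y − 12

Apply the Euclidean algorithm:
  y⁵ − 7y⁴ − 8y³ + 98y² − 24y − 360 = (y − 2)(y⁴ − 5y³ − 14y² + 36y + 72) + (−4y³ + 34y² − 24y − 216)
  y⁴ − 5y³ − 14y² + 36y + 72 = (−(1/4)y − 7/8)(−4y³ + 34y² − 24y − 216) + ((39/4)y² − 39y − 117)
  −4y³ + 34y² − 24y − 216 = (−(16/39)y + 24/13)((39/4)y² − 39y − 117) + (0)
Last nonzero remainder: (39/4)y² − 39y − 117. Dividing through by 39/4 gives the monic gcd y² − 4y − 12.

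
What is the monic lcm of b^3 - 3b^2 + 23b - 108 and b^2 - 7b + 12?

b^4 - 6b^3 + 32b^2 - 177b + 324

Euclidean algorithm in ℚ[b]:
  b^3 - 3b^2 + 23b - 108 = (b + 4)(b^2 - 7b + 12) + (39b - 156)
  b^2 - 7b + 12 = ((1/39)b - 1/13)(39b - 156) + (0)
Last nonzero remainder: 39b - 156. Dividing through by 39 gives the monic gcd b - 4.
Then lcm(f, g) = f·g / gcd(f, g); expanding and making the result monic gives the answer.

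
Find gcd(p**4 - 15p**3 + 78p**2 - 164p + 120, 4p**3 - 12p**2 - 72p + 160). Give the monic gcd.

p**2 - 7p + 10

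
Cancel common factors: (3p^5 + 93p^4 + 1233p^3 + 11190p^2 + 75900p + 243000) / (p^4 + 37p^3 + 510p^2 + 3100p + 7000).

Euclidean algorithm in ℚ[p]:
  3p^5 + 93p^4 + 1233p^3 + 11190p^2 + 75900p + 243000 = (3p − 18)(p^4 + 37p^3 + 510p^2 + 3100p + 7000) + (369p^3 + 11070p^2 + 110700p + 369000)
  p^4 + 37p^3 + 510p^2 + 3100p + 7000 = ((1/369)p + 7/369)(369p^3 + 11070p^2 + 110700p + 369000) + (0)
Last nonzero remainder: 369p^3 + 11070p^2 + 110700p + 369000. Dividing through by 369 gives the monic gcd p^3 + 30p^2 + 300p + 1000.
Cancel p^3 + 30p^2 + 300p + 1000 from numerator and denominator to get the reduced form.

(3p^2 + 3p + 243)/(p + 7)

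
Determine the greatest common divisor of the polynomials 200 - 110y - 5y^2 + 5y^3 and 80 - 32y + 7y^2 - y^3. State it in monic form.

-4 + y

Repeated division with remainder:
  5y^3 - 5y^2 - 110y + 200 = (-5)(-y^3 + 7y^2 - 32y + 80) + (30y^2 - 270y + 600)
  -y^3 + 7y^2 - 32y + 80 = (-(1/30)y - 1/15)(30y^2 - 270y + 600) + (-30y + 120)
  30y^2 - 270y + 600 = (-y + 5)(-30y + 120) + (0)
Last nonzero remainder: -30y + 120. Dividing through by -30 gives the monic gcd y - 4.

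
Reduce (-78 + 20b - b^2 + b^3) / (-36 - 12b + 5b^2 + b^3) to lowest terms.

Euclidean algorithm in ℚ[b]:
  b^3 - b^2 + 20b - 78 = (b^3 + 5b^2 - 12b - 36) + (-6b^2 + 32b - 42)
  b^3 + 5b^2 - 12b - 36 = (-(1/6)b - 31/18)(-6b^2 + 32b - 42) + ((325/9)b - 325/3)
  -6b^2 + 32b - 42 = (-(54/325)b + 126/325)((325/9)b - 325/3) + (0)
Last nonzero remainder: (325/9)b - 325/3. Dividing through by 325/9 gives the monic gcd b - 3.
Cancel b - 3 from numerator and denominator to get the reduced form.

(26 + 2b + b^2)/(12 + 8b + b^2)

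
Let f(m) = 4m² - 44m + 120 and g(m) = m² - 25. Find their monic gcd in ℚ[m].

Repeated division with remainder:
  4m² - 44m + 120 = (4)(m² - 25) + (-44m + 220)
  m² - 25 = (-(1/44)m - 5/44)(-44m + 220) + (0)
Last nonzero remainder: -44m + 220. Dividing through by -44 gives the monic gcd m - 5.

m - 5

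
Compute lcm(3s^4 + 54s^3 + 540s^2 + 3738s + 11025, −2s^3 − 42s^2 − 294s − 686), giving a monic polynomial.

Repeated division with remainder:
  3s^4 + 54s^3 + 540s^2 + 3738s + 11025 = (−(3/2)s + 9/2)(−2s^3 − 42s^2 − 294s − 686) + (288s^2 + 4032s + 14112)
  −2s^3 − 42s^2 − 294s − 686 = (−(1/144)s − 7/144)(288s^2 + 4032s + 14112) + (0)
Last nonzero remainder: 288s^2 + 4032s + 14112. Dividing through by 288 gives the monic gcd s^2 + 14s + 49.
Then lcm(f, g) = f·g / gcd(f, g); expanding and making the result monic gives the answer.

s^5 + 25s^4 + 306s^3 + 2506s^2 + 12397s + 25725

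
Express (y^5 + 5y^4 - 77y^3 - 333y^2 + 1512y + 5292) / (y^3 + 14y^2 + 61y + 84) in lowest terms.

(y^3 - 5y^2 - 48y + 252)/(y + 4)

Apply the Euclidean algorithm:
  y^5 + 5y^4 - 77y^3 - 333y^2 + 1512y + 5292 = (y^2 - 9y - 12)(y^3 + 14y^2 + 61y + 84) + (300y^2 + 3000y + 6300)
  y^3 + 14y^2 + 61y + 84 = ((1/300)y + 1/75)(300y^2 + 3000y + 6300) + (0)
Last nonzero remainder: 300y^2 + 3000y + 6300. Dividing through by 300 gives the monic gcd y^2 + 10y + 21.
Cancel y^2 + 10y + 21 from numerator and denominator to get the reduced form.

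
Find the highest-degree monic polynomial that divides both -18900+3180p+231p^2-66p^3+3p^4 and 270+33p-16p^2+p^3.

90-19p+p^2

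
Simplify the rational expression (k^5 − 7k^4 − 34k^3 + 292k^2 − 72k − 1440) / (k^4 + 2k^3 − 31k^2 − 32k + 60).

(k^2 − 10k + 24)/(k − 1)

Repeated division with remainder:
  k^5 − 7k^4 − 34k^3 + 292k^2 − 72k − 1440 = (k − 9)(k^4 + 2k^3 − 31k^2 − 32k + 60) + (15k^3 + 45k^2 − 420k − 900)
  k^4 + 2k^3 − 31k^2 − 32k + 60 = ((1/15)k − 1/15)(15k^3 + 45k^2 − 420k − 900) + (0)
Last nonzero remainder: 15k^3 + 45k^2 − 420k − 900. Dividing through by 15 gives the monic gcd k^3 + 3k^2 − 28k − 60.
Cancel k^3 + 3k^2 − 28k − 60 from numerator and denominator to get the reduced form.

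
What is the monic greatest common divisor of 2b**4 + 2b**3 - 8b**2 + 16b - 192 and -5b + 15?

Euclidean algorithm in ℚ[b]:
  2b**4 + 2b**3 - 8b**2 + 16b - 192 = (-(2/5)b**3 - (8/5)b**2 - (16/5)b - 64/5)(-5b + 15) + (0)
Last nonzero remainder: -5b + 15. Dividing through by -5 gives the monic gcd b - 3.

b - 3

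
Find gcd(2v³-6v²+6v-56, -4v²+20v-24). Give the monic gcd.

1

Euclidean algorithm in ℚ[v]:
  2v³-6v²+6v-56 = (-(1/2)v-1)(-4v²+20v-24) + (14v-80)
  -4v²+20v-24 = (-(2/7)v-10/49)(14v-80) + (-1976/49)
  14v-80 = (-(343/988)v+490/247)(-1976/49) + (0)
The last nonzero remainder is the constant -1976/49, so the polynomials are coprime and gcd = 1.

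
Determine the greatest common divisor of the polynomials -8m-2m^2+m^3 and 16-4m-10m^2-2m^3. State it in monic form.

2+m

Apply the Euclidean algorithm:
  m^3-2m^2-8m = (-1/2)(-2m^3-10m^2-4m+16) + (-7m^2-10m+8)
  -2m^3-10m^2-4m+16 = ((2/7)m+50/49)(-7m^2-10m+8) + ((192/49)m+384/49)
  -7m^2-10m+8 = (-(343/192)m+49/48)((192/49)m+384/49) + (0)
Last nonzero remainder: (192/49)m+384/49. Dividing through by 192/49 gives the monic gcd m+2.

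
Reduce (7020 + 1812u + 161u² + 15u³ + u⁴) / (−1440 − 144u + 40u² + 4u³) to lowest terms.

Euclidean algorithm in ℚ[u]:
  u⁴ + 15u³ + 161u² + 1812u + 7020 = ((1/4)u + 5/4)(4u³ + 40u² − 144u − 1440) + (147u² + 2352u + 8820)
  4u³ + 40u² − 144u − 1440 = ((4/147)u − 8/49)(147u² + 2352u + 8820) + (0)
Last nonzero remainder: 147u² + 2352u + 8820. Dividing through by 147 gives the monic gcd u² + 16u + 60.
Cancel u² + 16u + 60 from numerator and denominator to get the reduced form.

(117 − u + u²)/(−24 + 4u)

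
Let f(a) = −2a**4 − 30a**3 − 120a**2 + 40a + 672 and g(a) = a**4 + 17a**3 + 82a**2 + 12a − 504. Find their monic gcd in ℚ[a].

a**3 + 11a**2 + 16a − 84

Repeated division with remainder:
  −2a**4 − 30a**3 − 120a**2 + 40a + 672 = (−2)(a**4 + 17a**3 + 82a**2 + 12a − 504) + (4a**3 + 44a**2 + 64a − 336)
  a**4 + 17a**3 + 82a**2 + 12a − 504 = ((1/4)a + 3/2)(4a**3 + 44a**2 + 64a − 336) + (0)
Last nonzero remainder: 4a**3 + 44a**2 + 64a − 336. Dividing through by 4 gives the monic gcd a**3 + 11a**2 + 16a − 84.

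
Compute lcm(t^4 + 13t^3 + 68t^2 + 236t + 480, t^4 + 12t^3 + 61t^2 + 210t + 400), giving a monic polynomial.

Repeated division with remainder:
  t^4 + 13t^3 + 68t^2 + 236t + 480 = (t^4 + 12t^3 + 61t^2 + 210t + 400) + (t^3 + 7t^2 + 26t + 80)
  t^4 + 12t^3 + 61t^2 + 210t + 400 = (t + 5)(t^3 + 7t^2 + 26t + 80) + (0)
The last nonzero remainder t^3 + 7t^2 + 26t + 80 is already monic.
Then lcm(f, g) = f·g / gcd(f, g); expanding and making the result monic gives the answer.

t^5 + 18t^4 + 133t^3 + 576t^2 + 1660t + 2400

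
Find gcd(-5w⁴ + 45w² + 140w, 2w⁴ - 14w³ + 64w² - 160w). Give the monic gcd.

w² - 4w

Repeated division with remainder:
  -5w⁴ + 45w² + 140w = (-5/2)(2w⁴ - 14w³ + 64w² - 160w) + (-35w³ + 205w² - 260w)
  2w⁴ - 14w³ + 64w² - 160w = (-(2/35)w + 16/245)(-35w³ + 205w² - 260w) + ((1752/49)w² - (7008/49)w)
  -35w³ + 205w² - 260w = (-(1715/1752)w + 3185/1752)((1752/49)w² - (7008/49)w) + (0)
Last nonzero remainder: (1752/49)w² - (7008/49)w. Dividing through by 1752/49 gives the monic gcd w² - 4w.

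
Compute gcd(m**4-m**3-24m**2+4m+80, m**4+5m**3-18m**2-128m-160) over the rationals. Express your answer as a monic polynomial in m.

Euclidean algorithm in ℚ[m]:
  m**4-m**3-24m**2+4m+80 = (m**4+5m**3-18m**2-128m-160) + (-6m**3-6m**2+132m+240)
  m**4+5m**3-18m**2-128m-160 = (-(1/6)m-2/3)(-6m**3-6m**2+132m+240) + (0)
Last nonzero remainder: -6m**3-6m**2+132m+240. Dividing through by -6 gives the monic gcd m**3+m**2-22m-40.

m**3+m**2-22m-40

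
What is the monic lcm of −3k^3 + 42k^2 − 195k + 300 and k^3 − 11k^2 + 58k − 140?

k^5 − 20k^4 + 177k^3 − 882k^2 + 2420k − 2800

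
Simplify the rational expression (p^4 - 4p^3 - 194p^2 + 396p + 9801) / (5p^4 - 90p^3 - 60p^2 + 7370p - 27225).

(p + 9)/(5p - 25)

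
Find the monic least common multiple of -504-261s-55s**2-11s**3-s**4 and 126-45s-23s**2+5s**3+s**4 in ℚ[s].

3024-954s-471s**2+52s**3+6s**4+6s**5+s**6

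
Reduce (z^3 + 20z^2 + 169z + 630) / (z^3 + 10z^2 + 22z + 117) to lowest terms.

Apply the Euclidean algorithm:
  z^3 + 20z^2 + 169z + 630 = (z^3 + 10z^2 + 22z + 117) + (10z^2 + 147z + 513)
  z^3 + 10z^2 + 22z + 117 = ((1/10)z - 47/100)(10z^2 + 147z + 513) + ((3979/100)z + 35811/100)
  10z^2 + 147z + 513 = ((1000/3979)z + 5700/3979)((3979/100)z + 35811/100) + (0)
Last nonzero remainder: (3979/100)z + 35811/100. Dividing through by 3979/100 gives the monic gcd z + 9.
Cancel z + 9 from numerator and denominator to get the reduced form.

(z^2 + 11z + 70)/(z^2 + z + 13)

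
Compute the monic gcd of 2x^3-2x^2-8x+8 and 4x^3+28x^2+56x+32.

By polynomial division,
  2x^3-2x^2-8x+8 = (1/2)(4x^3+28x^2+56x+32) + (-16x^2-36x-8)
  4x^3+28x^2+56x+32 = (-(1/4)x-19/16)(-16x^2-36x-8) + ((45/4)x+45/2)
  -16x^2-36x-8 = (-(64/45)x-16/45)((45/4)x+45/2) + (0)
Last nonzero remainder: (45/4)x+45/2. Dividing through by 45/4 gives the monic gcd x+2.

x+2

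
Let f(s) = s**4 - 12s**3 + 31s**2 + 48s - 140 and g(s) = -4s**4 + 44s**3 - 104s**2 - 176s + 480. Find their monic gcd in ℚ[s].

s**3 - 5s**2 - 4s + 20

Apply the Euclidean algorithm:
  s**4 - 12s**3 + 31s**2 + 48s - 140 = (-1/4)(-4s**4 + 44s**3 - 104s**2 - 176s + 480) + (-s**3 + 5s**2 + 4s - 20)
  -4s**4 + 44s**3 - 104s**2 - 176s + 480 = (4s - 24)(-s**3 + 5s**2 + 4s - 20) + (0)
Last nonzero remainder: -s**3 + 5s**2 + 4s - 20. Dividing through by -1 gives the monic gcd s**3 - 5s**2 - 4s + 20.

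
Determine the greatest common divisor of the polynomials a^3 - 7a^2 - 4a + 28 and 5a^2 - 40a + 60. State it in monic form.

Euclidean algorithm in ℚ[a]:
  a^3 - 7a^2 - 4a + 28 = ((1/5)a + 1/5)(5a^2 - 40a + 60) + (-8a + 16)
  5a^2 - 40a + 60 = (-(5/8)a + 15/4)(-8a + 16) + (0)
Last nonzero remainder: -8a + 16. Dividing through by -8 gives the monic gcd a - 2.

a - 2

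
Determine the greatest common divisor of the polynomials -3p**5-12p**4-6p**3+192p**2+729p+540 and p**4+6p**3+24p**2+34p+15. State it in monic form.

Euclidean algorithm in ℚ[p]:
  -3p**5-12p**4-6p**3+192p**2+729p+540 = (-3p+6)(p**4+6p**3+24p**2+34p+15) + (30p**3+150p**2+570p+450)
  p**4+6p**3+24p**2+34p+15 = ((1/30)p+1/30)(30p**3+150p**2+570p+450) + (0)
Last nonzero remainder: 30p**3+150p**2+570p+450. Dividing through by 30 gives the monic gcd p**3+5p**2+19p+15.

p**3+5p**2+19p+15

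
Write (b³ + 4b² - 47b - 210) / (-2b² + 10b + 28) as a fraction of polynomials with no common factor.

(-b² - 11b - 30)/(2b + 4)

Repeated division with remainder:
  b³ + 4b² - 47b - 210 = (-(1/2)b - 9/2)(-2b² + 10b + 28) + (12b - 84)
  -2b² + 10b + 28 = (-(1/6)b - 1/3)(12b - 84) + (0)
Last nonzero remainder: 12b - 84. Dividing through by 12 gives the monic gcd b - 7.
Cancel b - 7 from numerator and denominator to get the reduced form.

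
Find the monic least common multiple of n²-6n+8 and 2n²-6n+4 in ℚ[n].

By polynomial division,
  n²-6n+8 = (1/2)(2n²-6n+4) + (-3n+6)
  2n²-6n+4 = (-(2/3)n+2/3)(-3n+6) + (0)
Last nonzero remainder: -3n+6. Dividing through by -3 gives the monic gcd n-2.
Then lcm(f, g) = f·g / gcd(f, g); expanding and making the result monic gives the answer.

n³-7n²+14n-8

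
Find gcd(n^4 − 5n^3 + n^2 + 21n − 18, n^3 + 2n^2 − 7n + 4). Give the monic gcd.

n − 1

Euclidean algorithm in ℚ[n]:
  n^4 − 5n^3 + n^2 + 21n − 18 = (n − 7)(n^3 + 2n^2 − 7n + 4) + (22n^2 − 32n + 10)
  n^3 + 2n^2 − 7n + 4 = ((1/22)n + 19/121)(22n^2 − 32n + 10) + (−(294/121)n + 294/121)
  22n^2 − 32n + 10 = (−(1331/147)n + 605/147)(−(294/121)n + 294/121) + (0)
Last nonzero remainder: −(294/121)n + 294/121. Dividing through by −294/121 gives the monic gcd n − 1.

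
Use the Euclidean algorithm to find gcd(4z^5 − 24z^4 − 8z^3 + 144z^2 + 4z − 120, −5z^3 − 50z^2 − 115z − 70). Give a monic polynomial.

Euclidean algorithm in ℚ[z]:
  4z^5 − 24z^4 − 8z^3 + 144z^2 + 4z − 120 = (−(4/5)z^2 + (64/5)z − 108)(−5z^3 − 50z^2 − 115z − 70) + (−3840z^2 − 11520z − 7680)
  −5z^3 − 50z^2 − 115z − 70 = ((1/768)z + 7/768)(−3840z^2 − 11520z − 7680) + (0)
Last nonzero remainder: −3840z^2 − 11520z − 7680. Dividing through by −3840 gives the monic gcd z^2 + 3z + 2.

z^2 + 3z + 2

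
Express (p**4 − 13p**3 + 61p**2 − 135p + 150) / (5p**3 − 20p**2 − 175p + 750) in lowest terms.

(p**2 − 3p + 6)/(5p + 30)

By polynomial division,
  p**4 − 13p**3 + 61p**2 − 135p + 150 = ((1/5)p − 9/5)(5p**3 − 20p**2 − 175p + 750) + (60p**2 − 600p + 1500)
  5p**3 − 20p**2 − 175p + 750 = ((1/12)p + 1/2)(60p**2 − 600p + 1500) + (0)
Last nonzero remainder: 60p**2 − 600p + 1500. Dividing through by 60 gives the monic gcd p**2 − 10p + 25.
Cancel p**2 − 10p + 25 from numerator and denominator to get the reduced form.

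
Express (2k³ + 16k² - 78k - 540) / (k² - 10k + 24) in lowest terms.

By polynomial division,
  2k³ + 16k² - 78k - 540 = (2k + 36)(k² - 10k + 24) + (234k - 1404)
  k² - 10k + 24 = ((1/234)k - 2/117)(234k - 1404) + (0)
Last nonzero remainder: 234k - 1404. Dividing through by 234 gives the monic gcd k - 6.
Cancel k - 6 from numerator and denominator to get the reduced form.

(2k² + 28k + 90)/(k - 4)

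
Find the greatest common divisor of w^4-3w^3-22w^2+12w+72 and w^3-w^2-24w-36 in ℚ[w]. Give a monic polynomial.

w^3-w^2-24w-36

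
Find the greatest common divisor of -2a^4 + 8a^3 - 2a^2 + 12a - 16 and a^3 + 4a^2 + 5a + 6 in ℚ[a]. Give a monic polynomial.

Euclidean algorithm in ℚ[a]:
  -2a^4 + 8a^3 - 2a^2 + 12a - 16 = (-2a + 16)(a^3 + 4a^2 + 5a + 6) + (-56a^2 - 56a - 112)
  a^3 + 4a^2 + 5a + 6 = (-(1/56)a - 3/56)(-56a^2 - 56a - 112) + (0)
Last nonzero remainder: -56a^2 - 56a - 112. Dividing through by -56 gives the monic gcd a^2 + a + 2.

a^2 + a + 2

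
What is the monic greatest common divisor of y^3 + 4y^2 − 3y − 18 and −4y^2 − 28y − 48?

y + 3

Apply the Euclidean algorithm:
  y^3 + 4y^2 − 3y − 18 = (−(1/4)y + 3/4)(−4y^2 − 28y − 48) + (6y + 18)
  −4y^2 − 28y − 48 = (−(2/3)y − 8/3)(6y + 18) + (0)
Last nonzero remainder: 6y + 18. Dividing through by 6 gives the monic gcd y + 3.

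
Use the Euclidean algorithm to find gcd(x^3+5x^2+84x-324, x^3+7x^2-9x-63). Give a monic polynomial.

x-3

Apply the Euclidean algorithm:
  x^3+5x^2+84x-324 = (x^3+7x^2-9x-63) + (-2x^2+93x-261)
  x^3+7x^2-9x-63 = (-(1/2)x-107/4)(-2x^2+93x-261) + ((9393/4)x-28179/4)
  -2x^2+93x-261 = (-(8/9393)x+116/3131)((9393/4)x-28179/4) + (0)
Last nonzero remainder: (9393/4)x-28179/4. Dividing through by 9393/4 gives the monic gcd x-3.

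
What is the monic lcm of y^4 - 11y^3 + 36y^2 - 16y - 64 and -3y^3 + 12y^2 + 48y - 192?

y^5 - 7y^4 - 8y^3 + 128y^2 - 128y - 256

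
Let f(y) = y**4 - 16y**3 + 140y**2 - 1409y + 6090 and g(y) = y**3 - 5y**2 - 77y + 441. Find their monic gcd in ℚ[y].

Apply the Euclidean algorithm:
  y**4 - 16y**3 + 140y**2 - 1409y + 6090 = (y - 11)(y**3 - 5y**2 - 77y + 441) + (162y**2 - 2697y + 10941)
  y**3 - 5y**2 - 77y + 441 = ((1/162)y + 629/8748)(162y**2 - 2697y + 10941) + ((144001/2916)y - 1008007/2916)
  162y**2 - 2697y + 10941 = ((472392/144001)y - 4557708/144001)((144001/2916)y - 1008007/2916) + (0)
Last nonzero remainder: (144001/2916)y - 1008007/2916. Dividing through by 144001/2916 gives the monic gcd y - 7.

y - 7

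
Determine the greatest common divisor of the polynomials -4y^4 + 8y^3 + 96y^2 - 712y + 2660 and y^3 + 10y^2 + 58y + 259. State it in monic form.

Repeated division with remainder:
  -4y^4 + 8y^3 + 96y^2 - 712y + 2660 = (-4y + 48)(y^3 + 10y^2 + 58y + 259) + (-152y^2 - 2460y - 9772)
  y^3 + 10y^2 + 58y + 259 = (-(1/152)y + 235/5776)(-152y^2 - 2460y - 9772) + ((135443/1444)y + 948101/1444)
  -152y^2 - 2460y - 9772 = (-(219488/135443)y - 2015824/135443)((135443/1444)y + 948101/1444) + (0)
Last nonzero remainder: (135443/1444)y + 948101/1444. Dividing through by 135443/1444 gives the monic gcd y + 7.

y + 7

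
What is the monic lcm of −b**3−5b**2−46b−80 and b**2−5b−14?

b**4−2b**3+11b**2−242b−560

Euclidean algorithm in ℚ[b]:
  −b**3−5b**2−46b−80 = (−b−10)(b**2−5b−14) + (−110b−220)
  b**2−5b−14 = (−(1/110)b+7/110)(−110b−220) + (0)
Last nonzero remainder: −110b−220. Dividing through by −110 gives the monic gcd b+2.
Then lcm(f, g) = f·g / gcd(f, g); expanding and making the result monic gives the answer.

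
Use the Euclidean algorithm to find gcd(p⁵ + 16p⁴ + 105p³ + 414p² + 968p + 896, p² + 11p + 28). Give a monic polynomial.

Apply the Euclidean algorithm:
  p⁵ + 16p⁴ + 105p³ + 414p² + 968p + 896 = (p³ + 5p² + 22p + 32)(p² + 11p + 28) + (0)
The last nonzero remainder p² + 11p + 28 is already monic.

p² + 11p + 28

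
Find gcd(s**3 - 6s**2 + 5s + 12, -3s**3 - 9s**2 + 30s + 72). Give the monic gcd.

s - 3

Repeated division with remainder:
  s**3 - 6s**2 + 5s + 12 = (-1/3)(-3s**3 - 9s**2 + 30s + 72) + (-9s**2 + 15s + 36)
  -3s**3 - 9s**2 + 30s + 72 = ((1/3)s + 14/9)(-9s**2 + 15s + 36) + (-(16/3)s + 16)
  -9s**2 + 15s + 36 = ((27/16)s + 9/4)(-(16/3)s + 16) + (0)
Last nonzero remainder: -(16/3)s + 16. Dividing through by -16/3 gives the monic gcd s - 3.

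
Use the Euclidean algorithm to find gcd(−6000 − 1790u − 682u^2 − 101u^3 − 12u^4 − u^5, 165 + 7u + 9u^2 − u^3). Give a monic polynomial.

Euclidean algorithm in ℚ[u]:
  −u^5 − 12u^4 − 101u^3 − 682u^2 − 1790u − 6000 = (u^2 + 21u + 297)(−u^3 + 9u^2 + 7u + 165) + (−3667u^2 − 7334u − 55005)
  −u^3 + 9u^2 + 7u + 165 = ((1/3667)u − 11/3667)(−3667u^2 − 7334u − 55005) + (0)
Last nonzero remainder: −3667u^2 − 7334u − 55005. Dividing through by −3667 gives the monic gcd u^2 + 2u + 15.

15 + 2u + u^2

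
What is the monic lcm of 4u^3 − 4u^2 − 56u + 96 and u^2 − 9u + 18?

By polynomial division,
  4u^3 − 4u^2 − 56u + 96 = (4u + 32)(u^2 − 9u + 18) + (160u − 480)
  u^2 − 9u + 18 = ((1/160)u − 3/80)(160u − 480) + (0)
Last nonzero remainder: 160u − 480. Dividing through by 160 gives the monic gcd u − 3.
Then lcm(f, g) = f·g / gcd(f, g); expanding and making the result monic gives the answer.

u^4 − 7u^3 − 8u^2 + 108u − 144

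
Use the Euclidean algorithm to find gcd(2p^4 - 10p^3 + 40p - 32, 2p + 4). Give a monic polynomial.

Apply the Euclidean algorithm:
  2p^4 - 10p^3 + 40p - 32 = (p^3 - 7p^2 + 14p - 8)(2p + 4) + (0)
Last nonzero remainder: 2p + 4. Dividing through by 2 gives the monic gcd p + 2.

p + 2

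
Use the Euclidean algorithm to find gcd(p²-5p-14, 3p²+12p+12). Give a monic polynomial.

p+2

Repeated division with remainder:
  p²-5p-14 = (1/3)(3p²+12p+12) + (-9p-18)
  3p²+12p+12 = (-(1/3)p-2/3)(-9p-18) + (0)
Last nonzero remainder: -9p-18. Dividing through by -9 gives the monic gcd p+2.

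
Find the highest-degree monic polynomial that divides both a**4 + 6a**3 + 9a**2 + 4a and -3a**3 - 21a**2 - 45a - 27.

a + 1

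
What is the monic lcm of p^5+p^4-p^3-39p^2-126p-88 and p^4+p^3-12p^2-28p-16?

p^6+3p^5+p^4-41p^3-204p^2-340p-176

Euclidean algorithm in ℚ[p]:
  p^5+p^4-p^3-39p^2-126p-88 = (p)(p^4+p^3-12p^2-28p-16) + (11p^3-11p^2-110p-88)
  p^4+p^3-12p^2-28p-16 = ((1/11)p+2/11)(11p^3-11p^2-110p-88) + (0)
Last nonzero remainder: 11p^3-11p^2-110p-88. Dividing through by 11 gives the monic gcd p^3-p^2-10p-8.
Then lcm(f, g) = f·g / gcd(f, g); expanding and making the result monic gives the answer.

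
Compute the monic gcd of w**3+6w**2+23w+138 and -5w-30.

Apply the Euclidean algorithm:
  w**3+6w**2+23w+138 = (-(1/5)w**2-23/5)(-5w-30) + (0)
Last nonzero remainder: -5w-30. Dividing through by -5 gives the monic gcd w+6.

w+6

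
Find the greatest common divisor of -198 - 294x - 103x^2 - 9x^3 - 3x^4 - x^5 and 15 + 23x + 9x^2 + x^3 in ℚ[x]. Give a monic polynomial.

3 + 4x + x^2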